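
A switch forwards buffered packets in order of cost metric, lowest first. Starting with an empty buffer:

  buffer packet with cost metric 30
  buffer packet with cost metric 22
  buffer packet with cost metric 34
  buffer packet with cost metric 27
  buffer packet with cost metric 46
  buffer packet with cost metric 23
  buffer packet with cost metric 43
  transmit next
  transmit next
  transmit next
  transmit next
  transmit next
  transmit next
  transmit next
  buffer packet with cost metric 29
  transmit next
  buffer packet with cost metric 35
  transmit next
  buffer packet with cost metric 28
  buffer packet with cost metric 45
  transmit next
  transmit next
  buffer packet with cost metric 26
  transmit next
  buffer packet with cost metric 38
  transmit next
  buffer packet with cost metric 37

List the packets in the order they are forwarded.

22, 23, 27, 30, 34, 43, 46, 29, 35, 28, 45, 26, 38

insert 30 → {30}
insert 22 → {22, 30}
insert 34 → {22, 30, 34}
insert 27 → {22, 27, 30, 34}
insert 46 → {22, 27, 30, 34, 46}
insert 23 → {22, 23, 27, 30, 34, 46}
insert 43 → {22, 23, 27, 30, 34, 43, 46}
transmit next → 22; now {23, 27, 30, 34, 43, 46}
transmit next → 23; now {27, 30, 34, 43, 46}
transmit next → 27; now {30, 34, 43, 46}
transmit next → 30; now {34, 43, 46}
transmit next → 34; now {43, 46}
transmit next → 43; now {46}
transmit next → 46; now {}
insert 29 → {29}
transmit next → 29; now {}
insert 35 → {35}
transmit next → 35; now {}
insert 28 → {28}
insert 45 → {28, 45}
transmit next → 28; now {45}
transmit next → 45; now {}
insert 26 → {26}
transmit next → 26; now {}
insert 38 → {38}
transmit next → 38; now {}
insert 37 → {37}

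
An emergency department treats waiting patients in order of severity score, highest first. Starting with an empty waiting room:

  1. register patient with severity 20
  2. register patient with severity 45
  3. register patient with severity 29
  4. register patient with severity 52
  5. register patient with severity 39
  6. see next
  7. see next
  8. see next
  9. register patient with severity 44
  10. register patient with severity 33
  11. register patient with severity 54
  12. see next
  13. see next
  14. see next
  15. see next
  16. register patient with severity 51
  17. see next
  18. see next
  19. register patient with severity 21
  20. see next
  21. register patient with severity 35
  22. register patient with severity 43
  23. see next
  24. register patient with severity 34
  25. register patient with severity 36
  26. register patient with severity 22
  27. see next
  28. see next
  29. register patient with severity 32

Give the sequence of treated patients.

insert 20 → {20}
insert 45 → {45, 20}
insert 29 → {45, 29, 20}
insert 52 → {52, 45, 29, 20}
insert 39 → {52, 45, 39, 29, 20}
see next → 52; now {45, 39, 29, 20}
see next → 45; now {39, 29, 20}
see next → 39; now {29, 20}
insert 44 → {44, 29, 20}
insert 33 → {44, 33, 29, 20}
insert 54 → {54, 44, 33, 29, 20}
see next → 54; now {44, 33, 29, 20}
see next → 44; now {33, 29, 20}
see next → 33; now {29, 20}
see next → 29; now {20}
insert 51 → {51, 20}
see next → 51; now {20}
see next → 20; now {}
insert 21 → {21}
see next → 21; now {}
insert 35 → {35}
insert 43 → {43, 35}
see next → 43; now {35}
insert 34 → {35, 34}
insert 36 → {36, 35, 34}
insert 22 → {36, 35, 34, 22}
see next → 36; now {35, 34, 22}
see next → 35; now {34, 22}
insert 32 → {34, 32, 22}

52, 45, 39, 54, 44, 33, 29, 51, 20, 21, 43, 36, 35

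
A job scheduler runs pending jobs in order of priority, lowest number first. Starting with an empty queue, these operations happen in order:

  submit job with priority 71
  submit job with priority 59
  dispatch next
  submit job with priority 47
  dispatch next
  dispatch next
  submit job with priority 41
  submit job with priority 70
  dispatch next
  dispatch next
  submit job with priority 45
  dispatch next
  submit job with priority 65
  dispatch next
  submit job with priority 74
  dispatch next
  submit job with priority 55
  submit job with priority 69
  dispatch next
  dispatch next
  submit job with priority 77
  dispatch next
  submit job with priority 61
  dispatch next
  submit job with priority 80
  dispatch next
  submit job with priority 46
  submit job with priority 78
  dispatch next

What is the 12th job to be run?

insert 71 → {71}
insert 59 → {59, 71}
dispatch next → 59; now {71}
insert 47 → {47, 71}
dispatch next → 47; now {71}
dispatch next → 71; now {}
insert 41 → {41}
insert 70 → {41, 70}
dispatch next → 41; now {70}
dispatch next → 70; now {}
insert 45 → {45}
dispatch next → 45; now {}
insert 65 → {65}
dispatch next → 65; now {}
insert 74 → {74}
dispatch next → 74; now {}
insert 55 → {55}
insert 69 → {55, 69}
dispatch next → 55; now {69}
dispatch next → 69; now {}
insert 77 → {77}
dispatch next → 77; now {}
insert 61 → {61}
dispatch next → 61; now {}
insert 80 → {80}
dispatch next → 80; now {}
insert 46 → {46}
insert 78 → {46, 78}
dispatch next → 46; now {78}

61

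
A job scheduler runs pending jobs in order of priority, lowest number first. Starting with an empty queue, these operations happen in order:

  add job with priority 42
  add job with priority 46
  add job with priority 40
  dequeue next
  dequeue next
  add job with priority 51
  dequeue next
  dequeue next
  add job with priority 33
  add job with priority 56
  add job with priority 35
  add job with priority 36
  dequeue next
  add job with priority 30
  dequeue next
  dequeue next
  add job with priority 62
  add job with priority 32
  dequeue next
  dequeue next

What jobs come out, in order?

insert 42 → {42}
insert 46 → {42, 46}
insert 40 → {40, 42, 46}
dequeue next → 40; now {42, 46}
dequeue next → 42; now {46}
insert 51 → {46, 51}
dequeue next → 46; now {51}
dequeue next → 51; now {}
insert 33 → {33}
insert 56 → {33, 56}
insert 35 → {33, 35, 56}
insert 36 → {33, 35, 36, 56}
dequeue next → 33; now {35, 36, 56}
insert 30 → {30, 35, 36, 56}
dequeue next → 30; now {35, 36, 56}
dequeue next → 35; now {36, 56}
insert 62 → {36, 56, 62}
insert 32 → {32, 36, 56, 62}
dequeue next → 32; now {36, 56, 62}
dequeue next → 36; now {56, 62}

40 → 42 → 46 → 51 → 33 → 30 → 35 → 32 → 36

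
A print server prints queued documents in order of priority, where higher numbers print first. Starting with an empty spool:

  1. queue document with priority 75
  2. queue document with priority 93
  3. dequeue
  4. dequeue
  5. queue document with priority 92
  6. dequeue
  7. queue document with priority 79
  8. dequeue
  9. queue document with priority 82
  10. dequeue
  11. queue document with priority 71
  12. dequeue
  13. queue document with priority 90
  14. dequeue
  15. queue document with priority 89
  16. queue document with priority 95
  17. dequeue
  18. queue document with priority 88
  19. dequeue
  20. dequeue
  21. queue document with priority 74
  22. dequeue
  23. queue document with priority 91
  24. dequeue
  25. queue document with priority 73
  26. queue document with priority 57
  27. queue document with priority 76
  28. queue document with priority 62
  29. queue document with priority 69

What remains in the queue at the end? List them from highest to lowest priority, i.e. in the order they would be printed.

insert 75 → {75}
insert 93 → {93, 75}
dequeue → 93; now {75}
dequeue → 75; now {}
insert 92 → {92}
dequeue → 92; now {}
insert 79 → {79}
dequeue → 79; now {}
insert 82 → {82}
dequeue → 82; now {}
insert 71 → {71}
dequeue → 71; now {}
insert 90 → {90}
dequeue → 90; now {}
insert 89 → {89}
insert 95 → {95, 89}
dequeue → 95; now {89}
insert 88 → {89, 88}
dequeue → 89; now {88}
dequeue → 88; now {}
insert 74 → {74}
dequeue → 74; now {}
insert 91 → {91}
dequeue → 91; now {}
insert 73 → {73}
insert 57 → {73, 57}
insert 76 → {76, 73, 57}
insert 62 → {76, 73, 62, 57}
insert 69 → {76, 73, 69, 62, 57}

76, 73, 69, 62, 57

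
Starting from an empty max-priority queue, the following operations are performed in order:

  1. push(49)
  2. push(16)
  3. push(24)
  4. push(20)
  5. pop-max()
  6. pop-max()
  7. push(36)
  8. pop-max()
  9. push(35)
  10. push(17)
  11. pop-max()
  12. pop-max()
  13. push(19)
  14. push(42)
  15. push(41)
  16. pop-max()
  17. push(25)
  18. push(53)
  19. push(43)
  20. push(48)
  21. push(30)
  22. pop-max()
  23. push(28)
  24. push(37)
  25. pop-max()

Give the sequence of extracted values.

49 → 24 → 36 → 35 → 20 → 42 → 53 → 48

insert 49 → {49}
insert 16 → {49, 16}
insert 24 → {49, 24, 16}
insert 20 → {49, 24, 20, 16}
pop-max → 49; now {24, 20, 16}
pop-max → 24; now {20, 16}
insert 36 → {36, 20, 16}
pop-max → 36; now {20, 16}
insert 35 → {35, 20, 16}
insert 17 → {35, 20, 17, 16}
pop-max → 35; now {20, 17, 16}
pop-max → 20; now {17, 16}
insert 19 → {19, 17, 16}
insert 42 → {42, 19, 17, 16}
insert 41 → {42, 41, 19, 17, 16}
pop-max → 42; now {41, 19, 17, 16}
insert 25 → {41, 25, 19, 17, 16}
insert 53 → {53, 41, 25, 19, 17, 16}
insert 43 → {53, 43, 41, 25, 19, 17, 16}
insert 48 → {53, 48, 43, 41, 25, 19, 17, 16}
insert 30 → {53, 48, 43, 41, 30, 25, 19, 17, 16}
pop-max → 53; now {48, 43, 41, 30, 25, 19, 17, 16}
insert 28 → {48, 43, 41, 30, 28, 25, 19, 17, 16}
insert 37 → {48, 43, 41, 37, 30, 28, 25, 19, 17, 16}
pop-max → 48; now {43, 41, 37, 30, 28, 25, 19, 17, 16}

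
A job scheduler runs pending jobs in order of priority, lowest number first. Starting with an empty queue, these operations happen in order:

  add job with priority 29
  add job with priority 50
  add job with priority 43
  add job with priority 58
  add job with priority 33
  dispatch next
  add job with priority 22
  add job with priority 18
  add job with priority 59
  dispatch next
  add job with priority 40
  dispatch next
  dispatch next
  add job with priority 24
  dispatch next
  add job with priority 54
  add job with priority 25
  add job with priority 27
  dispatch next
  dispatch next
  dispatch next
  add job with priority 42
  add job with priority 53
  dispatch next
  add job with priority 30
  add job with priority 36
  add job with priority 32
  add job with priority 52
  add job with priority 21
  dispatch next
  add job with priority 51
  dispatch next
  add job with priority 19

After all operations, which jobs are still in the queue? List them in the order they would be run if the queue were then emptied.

[19, 32, 36, 43, 50, 51, 52, 53, 54, 58, 59]

insert 29 → {29}
insert 50 → {29, 50}
insert 43 → {29, 43, 50}
insert 58 → {29, 43, 50, 58}
insert 33 → {29, 33, 43, 50, 58}
dispatch next → 29; now {33, 43, 50, 58}
insert 22 → {22, 33, 43, 50, 58}
insert 18 → {18, 22, 33, 43, 50, 58}
insert 59 → {18, 22, 33, 43, 50, 58, 59}
dispatch next → 18; now {22, 33, 43, 50, 58, 59}
insert 40 → {22, 33, 40, 43, 50, 58, 59}
dispatch next → 22; now {33, 40, 43, 50, 58, 59}
dispatch next → 33; now {40, 43, 50, 58, 59}
insert 24 → {24, 40, 43, 50, 58, 59}
dispatch next → 24; now {40, 43, 50, 58, 59}
insert 54 → {40, 43, 50, 54, 58, 59}
insert 25 → {25, 40, 43, 50, 54, 58, 59}
insert 27 → {25, 27, 40, 43, 50, 54, 58, 59}
dispatch next → 25; now {27, 40, 43, 50, 54, 58, 59}
dispatch next → 27; now {40, 43, 50, 54, 58, 59}
dispatch next → 40; now {43, 50, 54, 58, 59}
insert 42 → {42, 43, 50, 54, 58, 59}
insert 53 → {42, 43, 50, 53, 54, 58, 59}
dispatch next → 42; now {43, 50, 53, 54, 58, 59}
insert 30 → {30, 43, 50, 53, 54, 58, 59}
insert 36 → {30, 36, 43, 50, 53, 54, 58, 59}
insert 32 → {30, 32, 36, 43, 50, 53, 54, 58, 59}
insert 52 → {30, 32, 36, 43, 50, 52, 53, 54, 58, 59}
insert 21 → {21, 30, 32, 36, 43, 50, 52, 53, 54, 58, 59}
dispatch next → 21; now {30, 32, 36, 43, 50, 52, 53, 54, 58, 59}
insert 51 → {30, 32, 36, 43, 50, 51, 52, 53, 54, 58, 59}
dispatch next → 30; now {32, 36, 43, 50, 51, 52, 53, 54, 58, 59}
insert 19 → {19, 32, 36, 43, 50, 51, 52, 53, 54, 58, 59}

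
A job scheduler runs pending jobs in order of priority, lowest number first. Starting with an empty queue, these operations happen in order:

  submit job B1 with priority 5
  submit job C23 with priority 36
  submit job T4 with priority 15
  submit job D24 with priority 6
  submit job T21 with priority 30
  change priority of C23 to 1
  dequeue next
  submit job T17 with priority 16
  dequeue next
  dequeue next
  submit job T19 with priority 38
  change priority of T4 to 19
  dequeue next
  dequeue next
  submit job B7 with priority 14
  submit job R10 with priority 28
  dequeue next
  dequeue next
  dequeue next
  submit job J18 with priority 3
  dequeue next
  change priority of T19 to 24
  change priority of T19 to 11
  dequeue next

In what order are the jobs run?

C23, B1, D24, T17, T4, B7, R10, T21, J18, T19

add B1 (priority 5) → {B1:5}
add C23 (priority 36) → {B1:5, C23:36}
add T4 (priority 15) → {B1:5, T4:15, C23:36}
add D24 (priority 6) → {B1:5, D24:6, T4:15, C23:36}
add T21 (priority 30) → {B1:5, D24:6, T4:15, T21:30, C23:36}
update C23 to priority 1 → {C23:1, B1:5, D24:6, T4:15, T21:30}
dequeue next → C23; now {B1:5, D24:6, T4:15, T21:30}
add T17 (priority 16) → {B1:5, D24:6, T4:15, T17:16, T21:30}
dequeue next → B1; now {D24:6, T4:15, T17:16, T21:30}
dequeue next → D24; now {T4:15, T17:16, T21:30}
add T19 (priority 38) → {T4:15, T17:16, T21:30, T19:38}
update T4 to priority 19 → {T17:16, T4:19, T21:30, T19:38}
dequeue next → T17; now {T4:19, T21:30, T19:38}
dequeue next → T4; now {T21:30, T19:38}
add B7 (priority 14) → {B7:14, T21:30, T19:38}
add R10 (priority 28) → {B7:14, R10:28, T21:30, T19:38}
dequeue next → B7; now {R10:28, T21:30, T19:38}
dequeue next → R10; now {T21:30, T19:38}
dequeue next → T21; now {T19:38}
add J18 (priority 3) → {J18:3, T19:38}
dequeue next → J18; now {T19:38}
update T19 to priority 24 → {T19:24}
update T19 to priority 11 → {T19:11}
dequeue next → T19; now {}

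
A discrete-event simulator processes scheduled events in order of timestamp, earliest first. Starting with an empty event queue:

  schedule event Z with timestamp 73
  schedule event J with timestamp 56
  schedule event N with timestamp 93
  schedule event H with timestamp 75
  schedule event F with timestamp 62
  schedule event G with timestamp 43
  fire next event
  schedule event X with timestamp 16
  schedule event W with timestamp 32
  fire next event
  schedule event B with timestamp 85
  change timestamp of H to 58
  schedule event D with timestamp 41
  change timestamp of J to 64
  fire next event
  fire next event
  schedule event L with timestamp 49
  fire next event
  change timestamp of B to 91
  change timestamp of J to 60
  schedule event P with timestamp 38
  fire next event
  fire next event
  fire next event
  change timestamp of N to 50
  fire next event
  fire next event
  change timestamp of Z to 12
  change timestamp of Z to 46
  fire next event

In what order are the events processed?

add Z (timestamp 73) → {Z:73}
add J (timestamp 56) → {J:56, Z:73}
add N (timestamp 93) → {J:56, Z:73, N:93}
add H (timestamp 75) → {J:56, Z:73, H:75, N:93}
add F (timestamp 62) → {J:56, F:62, Z:73, H:75, N:93}
add G (timestamp 43) → {G:43, J:56, F:62, Z:73, H:75, N:93}
fire next event → G; now {J:56, F:62, Z:73, H:75, N:93}
add X (timestamp 16) → {X:16, J:56, F:62, Z:73, H:75, N:93}
add W (timestamp 32) → {X:16, W:32, J:56, F:62, Z:73, H:75, N:93}
fire next event → X; now {W:32, J:56, F:62, Z:73, H:75, N:93}
add B (timestamp 85) → {W:32, J:56, F:62, Z:73, H:75, B:85, N:93}
update H to timestamp 58 → {W:32, J:56, H:58, F:62, Z:73, B:85, N:93}
add D (timestamp 41) → {W:32, D:41, J:56, H:58, F:62, Z:73, B:85, N:93}
update J to timestamp 64 → {W:32, D:41, H:58, F:62, J:64, Z:73, B:85, N:93}
fire next event → W; now {D:41, H:58, F:62, J:64, Z:73, B:85, N:93}
fire next event → D; now {H:58, F:62, J:64, Z:73, B:85, N:93}
add L (timestamp 49) → {L:49, H:58, F:62, J:64, Z:73, B:85, N:93}
fire next event → L; now {H:58, F:62, J:64, Z:73, B:85, N:93}
update B to timestamp 91 → {H:58, F:62, J:64, Z:73, B:91, N:93}
update J to timestamp 60 → {H:58, J:60, F:62, Z:73, B:91, N:93}
add P (timestamp 38) → {P:38, H:58, J:60, F:62, Z:73, B:91, N:93}
fire next event → P; now {H:58, J:60, F:62, Z:73, B:91, N:93}
fire next event → H; now {J:60, F:62, Z:73, B:91, N:93}
fire next event → J; now {F:62, Z:73, B:91, N:93}
update N to timestamp 50 → {N:50, F:62, Z:73, B:91}
fire next event → N; now {F:62, Z:73, B:91}
fire next event → F; now {Z:73, B:91}
update Z to timestamp 12 → {Z:12, B:91}
update Z to timestamp 46 → {Z:46, B:91}
fire next event → Z; now {B:91}

G → X → W → D → L → P → H → J → N → F → Z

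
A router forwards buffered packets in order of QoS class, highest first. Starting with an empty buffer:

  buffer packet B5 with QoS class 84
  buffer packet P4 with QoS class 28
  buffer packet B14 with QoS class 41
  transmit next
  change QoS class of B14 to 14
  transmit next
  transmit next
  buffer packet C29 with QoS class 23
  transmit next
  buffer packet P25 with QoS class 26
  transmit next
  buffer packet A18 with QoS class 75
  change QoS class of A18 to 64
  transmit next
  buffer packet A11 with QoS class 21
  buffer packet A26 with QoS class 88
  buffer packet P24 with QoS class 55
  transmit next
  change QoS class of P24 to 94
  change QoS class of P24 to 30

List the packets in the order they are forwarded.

add B5 (QoS class 84) → {B5:84}
add P4 (QoS class 28) → {B5:84, P4:28}
add B14 (QoS class 41) → {B5:84, B14:41, P4:28}
transmit next → B5; now {B14:41, P4:28}
update B14 to QoS class 14 → {P4:28, B14:14}
transmit next → P4; now {B14:14}
transmit next → B14; now {}
add C29 (QoS class 23) → {C29:23}
transmit next → C29; now {}
add P25 (QoS class 26) → {P25:26}
transmit next → P25; now {}
add A18 (QoS class 75) → {A18:75}
update A18 to QoS class 64 → {A18:64}
transmit next → A18; now {}
add A11 (QoS class 21) → {A11:21}
add A26 (QoS class 88) → {A26:88, A11:21}
add P24 (QoS class 55) → {A26:88, P24:55, A11:21}
transmit next → A26; now {P24:55, A11:21}
update P24 to QoS class 94 → {P24:94, A11:21}
update P24 to QoS class 30 → {P24:30, A11:21}

[B5, P4, B14, C29, P25, A18, A26]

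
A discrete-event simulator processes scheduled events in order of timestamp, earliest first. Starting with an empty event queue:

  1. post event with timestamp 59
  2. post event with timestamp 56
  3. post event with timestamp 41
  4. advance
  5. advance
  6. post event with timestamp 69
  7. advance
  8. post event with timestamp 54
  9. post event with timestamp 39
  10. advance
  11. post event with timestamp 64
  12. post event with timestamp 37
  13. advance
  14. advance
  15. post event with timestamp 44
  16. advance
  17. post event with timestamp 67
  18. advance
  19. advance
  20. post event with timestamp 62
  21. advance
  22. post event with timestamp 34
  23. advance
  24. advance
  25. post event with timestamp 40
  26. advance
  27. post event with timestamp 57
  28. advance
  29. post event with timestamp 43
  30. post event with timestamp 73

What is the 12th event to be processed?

insert 59 → {59}
insert 56 → {56, 59}
insert 41 → {41, 56, 59}
advance → 41; now {56, 59}
advance → 56; now {59}
insert 69 → {59, 69}
advance → 59; now {69}
insert 54 → {54, 69}
insert 39 → {39, 54, 69}
advance → 39; now {54, 69}
insert 64 → {54, 64, 69}
insert 37 → {37, 54, 64, 69}
advance → 37; now {54, 64, 69}
advance → 54; now {64, 69}
insert 44 → {44, 64, 69}
advance → 44; now {64, 69}
insert 67 → {64, 67, 69}
advance → 64; now {67, 69}
advance → 67; now {69}
insert 62 → {62, 69}
advance → 62; now {69}
insert 34 → {34, 69}
advance → 34; now {69}
advance → 69; now {}
insert 40 → {40}
advance → 40; now {}
insert 57 → {57}
advance → 57; now {}
insert 43 → {43}
insert 73 → {43, 73}

69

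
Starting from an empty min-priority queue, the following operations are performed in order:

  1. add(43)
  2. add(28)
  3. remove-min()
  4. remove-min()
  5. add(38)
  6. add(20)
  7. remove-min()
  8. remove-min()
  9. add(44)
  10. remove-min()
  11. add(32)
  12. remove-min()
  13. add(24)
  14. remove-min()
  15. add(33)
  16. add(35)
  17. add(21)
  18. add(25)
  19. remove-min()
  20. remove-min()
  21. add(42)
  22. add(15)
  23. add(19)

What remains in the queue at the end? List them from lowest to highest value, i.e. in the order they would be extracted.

insert 43 → {43}
insert 28 → {28, 43}
remove-min → 28; now {43}
remove-min → 43; now {}
insert 38 → {38}
insert 20 → {20, 38}
remove-min → 20; now {38}
remove-min → 38; now {}
insert 44 → {44}
remove-min → 44; now {}
insert 32 → {32}
remove-min → 32; now {}
insert 24 → {24}
remove-min → 24; now {}
insert 33 → {33}
insert 35 → {33, 35}
insert 21 → {21, 33, 35}
insert 25 → {21, 25, 33, 35}
remove-min → 21; now {25, 33, 35}
remove-min → 25; now {33, 35}
insert 42 → {33, 35, 42}
insert 15 → {15, 33, 35, 42}
insert 19 → {15, 19, 33, 35, 42}

15 → 19 → 33 → 35 → 42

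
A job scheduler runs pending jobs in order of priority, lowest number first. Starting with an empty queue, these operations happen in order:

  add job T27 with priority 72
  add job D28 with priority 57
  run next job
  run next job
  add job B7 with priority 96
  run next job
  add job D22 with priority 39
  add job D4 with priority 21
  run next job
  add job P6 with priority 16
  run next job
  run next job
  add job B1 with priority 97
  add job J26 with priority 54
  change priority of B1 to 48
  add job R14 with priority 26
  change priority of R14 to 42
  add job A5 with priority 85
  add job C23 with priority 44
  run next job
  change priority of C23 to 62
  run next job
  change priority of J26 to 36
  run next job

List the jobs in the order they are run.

add T27 (priority 72) → {T27:72}
add D28 (priority 57) → {D28:57, T27:72}
run next job → D28; now {T27:72}
run next job → T27; now {}
add B7 (priority 96) → {B7:96}
run next job → B7; now {}
add D22 (priority 39) → {D22:39}
add D4 (priority 21) → {D4:21, D22:39}
run next job → D4; now {D22:39}
add P6 (priority 16) → {P6:16, D22:39}
run next job → P6; now {D22:39}
run next job → D22; now {}
add B1 (priority 97) → {B1:97}
add J26 (priority 54) → {J26:54, B1:97}
update B1 to priority 48 → {B1:48, J26:54}
add R14 (priority 26) → {R14:26, B1:48, J26:54}
update R14 to priority 42 → {R14:42, B1:48, J26:54}
add A5 (priority 85) → {R14:42, B1:48, J26:54, A5:85}
add C23 (priority 44) → {R14:42, C23:44, B1:48, J26:54, A5:85}
run next job → R14; now {C23:44, B1:48, J26:54, A5:85}
update C23 to priority 62 → {B1:48, J26:54, C23:62, A5:85}
run next job → B1; now {J26:54, C23:62, A5:85}
update J26 to priority 36 → {J26:36, C23:62, A5:85}
run next job → J26; now {C23:62, A5:85}

[D28, T27, B7, D4, P6, D22, R14, B1, J26]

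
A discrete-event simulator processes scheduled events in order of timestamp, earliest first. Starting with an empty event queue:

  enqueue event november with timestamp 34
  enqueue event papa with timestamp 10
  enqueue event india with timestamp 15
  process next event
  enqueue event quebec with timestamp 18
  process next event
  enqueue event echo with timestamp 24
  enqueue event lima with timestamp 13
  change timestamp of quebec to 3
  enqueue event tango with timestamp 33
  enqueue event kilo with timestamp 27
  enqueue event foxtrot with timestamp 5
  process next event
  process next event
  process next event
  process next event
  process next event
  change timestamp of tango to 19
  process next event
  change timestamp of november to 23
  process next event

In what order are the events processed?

papa → india → quebec → foxtrot → lima → echo → kilo → tango → november

add november (timestamp 34) → {november:34}
add papa (timestamp 10) → {papa:10, november:34}
add india (timestamp 15) → {papa:10, india:15, november:34}
process next event → papa; now {india:15, november:34}
add quebec (timestamp 18) → {india:15, quebec:18, november:34}
process next event → india; now {quebec:18, november:34}
add echo (timestamp 24) → {quebec:18, echo:24, november:34}
add lima (timestamp 13) → {lima:13, quebec:18, echo:24, november:34}
update quebec to timestamp 3 → {quebec:3, lima:13, echo:24, november:34}
add tango (timestamp 33) → {quebec:3, lima:13, echo:24, tango:33, november:34}
add kilo (timestamp 27) → {quebec:3, lima:13, echo:24, kilo:27, tango:33, november:34}
add foxtrot (timestamp 5) → {quebec:3, foxtrot:5, lima:13, echo:24, kilo:27, tango:33, november:34}
process next event → quebec; now {foxtrot:5, lima:13, echo:24, kilo:27, tango:33, november:34}
process next event → foxtrot; now {lima:13, echo:24, kilo:27, tango:33, november:34}
process next event → lima; now {echo:24, kilo:27, tango:33, november:34}
process next event → echo; now {kilo:27, tango:33, november:34}
process next event → kilo; now {tango:33, november:34}
update tango to timestamp 19 → {tango:19, november:34}
process next event → tango; now {november:34}
update november to timestamp 23 → {november:23}
process next event → november; now {}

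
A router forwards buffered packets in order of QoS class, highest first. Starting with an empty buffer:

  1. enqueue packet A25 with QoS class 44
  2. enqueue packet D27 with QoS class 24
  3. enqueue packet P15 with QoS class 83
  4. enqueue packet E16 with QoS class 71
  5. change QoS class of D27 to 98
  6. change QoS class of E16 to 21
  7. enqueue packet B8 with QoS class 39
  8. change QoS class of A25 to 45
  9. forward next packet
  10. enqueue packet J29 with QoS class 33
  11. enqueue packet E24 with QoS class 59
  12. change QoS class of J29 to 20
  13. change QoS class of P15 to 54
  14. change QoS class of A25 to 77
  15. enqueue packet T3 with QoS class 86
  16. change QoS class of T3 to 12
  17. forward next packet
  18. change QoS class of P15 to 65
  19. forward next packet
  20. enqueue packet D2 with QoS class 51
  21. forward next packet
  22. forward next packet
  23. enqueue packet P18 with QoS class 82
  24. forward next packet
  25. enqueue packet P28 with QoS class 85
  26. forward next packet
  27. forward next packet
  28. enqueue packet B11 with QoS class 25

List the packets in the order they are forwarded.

D27, A25, P15, E24, D2, P18, P28, B8

add A25 (QoS class 44) → {A25:44}
add D27 (QoS class 24) → {A25:44, D27:24}
add P15 (QoS class 83) → {P15:83, A25:44, D27:24}
add E16 (QoS class 71) → {P15:83, E16:71, A25:44, D27:24}
update D27 to QoS class 98 → {D27:98, P15:83, E16:71, A25:44}
update E16 to QoS class 21 → {D27:98, P15:83, A25:44, E16:21}
add B8 (QoS class 39) → {D27:98, P15:83, A25:44, B8:39, E16:21}
update A25 to QoS class 45 → {D27:98, P15:83, A25:45, B8:39, E16:21}
forward next packet → D27; now {P15:83, A25:45, B8:39, E16:21}
add J29 (QoS class 33) → {P15:83, A25:45, B8:39, J29:33, E16:21}
add E24 (QoS class 59) → {P15:83, E24:59, A25:45, B8:39, J29:33, E16:21}
update J29 to QoS class 20 → {P15:83, E24:59, A25:45, B8:39, E16:21, J29:20}
update P15 to QoS class 54 → {E24:59, P15:54, A25:45, B8:39, E16:21, J29:20}
update A25 to QoS class 77 → {A25:77, E24:59, P15:54, B8:39, E16:21, J29:20}
add T3 (QoS class 86) → {T3:86, A25:77, E24:59, P15:54, B8:39, E16:21, J29:20}
update T3 to QoS class 12 → {A25:77, E24:59, P15:54, B8:39, E16:21, J29:20, T3:12}
forward next packet → A25; now {E24:59, P15:54, B8:39, E16:21, J29:20, T3:12}
update P15 to QoS class 65 → {P15:65, E24:59, B8:39, E16:21, J29:20, T3:12}
forward next packet → P15; now {E24:59, B8:39, E16:21, J29:20, T3:12}
add D2 (QoS class 51) → {E24:59, D2:51, B8:39, E16:21, J29:20, T3:12}
forward next packet → E24; now {D2:51, B8:39, E16:21, J29:20, T3:12}
forward next packet → D2; now {B8:39, E16:21, J29:20, T3:12}
add P18 (QoS class 82) → {P18:82, B8:39, E16:21, J29:20, T3:12}
forward next packet → P18; now {B8:39, E16:21, J29:20, T3:12}
add P28 (QoS class 85) → {P28:85, B8:39, E16:21, J29:20, T3:12}
forward next packet → P28; now {B8:39, E16:21, J29:20, T3:12}
forward next packet → B8; now {E16:21, J29:20, T3:12}
add B11 (QoS class 25) → {B11:25, E16:21, J29:20, T3:12}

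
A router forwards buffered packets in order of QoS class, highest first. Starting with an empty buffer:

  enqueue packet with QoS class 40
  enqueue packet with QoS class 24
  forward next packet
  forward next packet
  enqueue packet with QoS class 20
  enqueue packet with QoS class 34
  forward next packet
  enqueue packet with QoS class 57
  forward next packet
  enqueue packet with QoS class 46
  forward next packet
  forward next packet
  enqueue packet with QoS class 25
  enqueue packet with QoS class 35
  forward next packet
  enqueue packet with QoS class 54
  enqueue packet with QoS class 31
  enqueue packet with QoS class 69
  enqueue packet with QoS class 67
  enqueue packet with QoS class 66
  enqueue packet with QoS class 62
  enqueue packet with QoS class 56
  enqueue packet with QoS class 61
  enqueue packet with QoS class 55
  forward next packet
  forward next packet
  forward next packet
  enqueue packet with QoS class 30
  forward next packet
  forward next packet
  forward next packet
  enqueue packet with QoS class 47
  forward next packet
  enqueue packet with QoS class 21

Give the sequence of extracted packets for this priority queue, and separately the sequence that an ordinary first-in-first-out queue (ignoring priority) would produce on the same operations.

priority queue: 40, 24, 34, 57, 46, 20, 35, 69, 67, 66, 62, 61, 56, 55; FIFO queue: 40, 24, 20, 34, 57, 46, 25, 35, 54, 31, 69, 67, 66, 62

insert 40 → {40}
insert 24 → {40, 24}
forward next packet → 40; now {24}
forward next packet → 24; now {}
insert 20 → {20}
insert 34 → {34, 20}
forward next packet → 34; now {20}
insert 57 → {57, 20}
forward next packet → 57; now {20}
insert 46 → {46, 20}
forward next packet → 46; now {20}
forward next packet → 20; now {}
insert 25 → {25}
insert 35 → {35, 25}
forward next packet → 35; now {25}
insert 54 → {54, 25}
insert 31 → {54, 31, 25}
insert 69 → {69, 54, 31, 25}
insert 67 → {69, 67, 54, 31, 25}
insert 66 → {69, 67, 66, 54, 31, 25}
insert 62 → {69, 67, 66, 62, 54, 31, 25}
insert 56 → {69, 67, 66, 62, 56, 54, 31, 25}
insert 61 → {69, 67, 66, 62, 61, 56, 54, 31, 25}
insert 55 → {69, 67, 66, 62, 61, 56, 55, 54, 31, 25}
forward next packet → 69; now {67, 66, 62, 61, 56, 55, 54, 31, 25}
forward next packet → 67; now {66, 62, 61, 56, 55, 54, 31, 25}
forward next packet → 66; now {62, 61, 56, 55, 54, 31, 25}
insert 30 → {62, 61, 56, 55, 54, 31, 30, 25}
forward next packet → 62; now {61, 56, 55, 54, 31, 30, 25}
forward next packet → 61; now {56, 55, 54, 31, 30, 25}
forward next packet → 56; now {55, 54, 31, 30, 25}
insert 47 → {55, 54, 47, 31, 30, 25}
forward next packet → 55; now {54, 47, 31, 30, 25}
insert 21 → {54, 47, 31, 30, 25, 21}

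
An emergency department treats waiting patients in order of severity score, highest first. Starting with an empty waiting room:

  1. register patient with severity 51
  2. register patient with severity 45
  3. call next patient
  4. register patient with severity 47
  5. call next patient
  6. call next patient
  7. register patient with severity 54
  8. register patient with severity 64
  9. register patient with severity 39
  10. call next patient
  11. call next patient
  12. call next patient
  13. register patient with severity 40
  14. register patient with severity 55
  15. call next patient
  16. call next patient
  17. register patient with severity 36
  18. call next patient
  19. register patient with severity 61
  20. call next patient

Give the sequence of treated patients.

insert 51 → {51}
insert 45 → {51, 45}
call next patient → 51; now {45}
insert 47 → {47, 45}
call next patient → 47; now {45}
call next patient → 45; now {}
insert 54 → {54}
insert 64 → {64, 54}
insert 39 → {64, 54, 39}
call next patient → 64; now {54, 39}
call next patient → 54; now {39}
call next patient → 39; now {}
insert 40 → {40}
insert 55 → {55, 40}
call next patient → 55; now {40}
call next patient → 40; now {}
insert 36 → {36}
call next patient → 36; now {}
insert 61 → {61}
call next patient → 61; now {}

[51, 47, 45, 64, 54, 39, 55, 40, 36, 61]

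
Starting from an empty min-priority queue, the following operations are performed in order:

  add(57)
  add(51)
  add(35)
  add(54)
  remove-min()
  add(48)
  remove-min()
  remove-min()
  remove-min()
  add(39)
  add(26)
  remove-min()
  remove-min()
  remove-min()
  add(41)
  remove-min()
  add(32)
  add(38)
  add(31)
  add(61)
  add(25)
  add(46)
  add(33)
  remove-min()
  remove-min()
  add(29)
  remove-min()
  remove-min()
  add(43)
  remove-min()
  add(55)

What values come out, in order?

35 → 48 → 51 → 54 → 26 → 39 → 57 → 41 → 25 → 31 → 29 → 32 → 33

insert 57 → {57}
insert 51 → {51, 57}
insert 35 → {35, 51, 57}
insert 54 → {35, 51, 54, 57}
remove-min → 35; now {51, 54, 57}
insert 48 → {48, 51, 54, 57}
remove-min → 48; now {51, 54, 57}
remove-min → 51; now {54, 57}
remove-min → 54; now {57}
insert 39 → {39, 57}
insert 26 → {26, 39, 57}
remove-min → 26; now {39, 57}
remove-min → 39; now {57}
remove-min → 57; now {}
insert 41 → {41}
remove-min → 41; now {}
insert 32 → {32}
insert 38 → {32, 38}
insert 31 → {31, 32, 38}
insert 61 → {31, 32, 38, 61}
insert 25 → {25, 31, 32, 38, 61}
insert 46 → {25, 31, 32, 38, 46, 61}
insert 33 → {25, 31, 32, 33, 38, 46, 61}
remove-min → 25; now {31, 32, 33, 38, 46, 61}
remove-min → 31; now {32, 33, 38, 46, 61}
insert 29 → {29, 32, 33, 38, 46, 61}
remove-min → 29; now {32, 33, 38, 46, 61}
remove-min → 32; now {33, 38, 46, 61}
insert 43 → {33, 38, 43, 46, 61}
remove-min → 33; now {38, 43, 46, 61}
insert 55 → {38, 43, 46, 55, 61}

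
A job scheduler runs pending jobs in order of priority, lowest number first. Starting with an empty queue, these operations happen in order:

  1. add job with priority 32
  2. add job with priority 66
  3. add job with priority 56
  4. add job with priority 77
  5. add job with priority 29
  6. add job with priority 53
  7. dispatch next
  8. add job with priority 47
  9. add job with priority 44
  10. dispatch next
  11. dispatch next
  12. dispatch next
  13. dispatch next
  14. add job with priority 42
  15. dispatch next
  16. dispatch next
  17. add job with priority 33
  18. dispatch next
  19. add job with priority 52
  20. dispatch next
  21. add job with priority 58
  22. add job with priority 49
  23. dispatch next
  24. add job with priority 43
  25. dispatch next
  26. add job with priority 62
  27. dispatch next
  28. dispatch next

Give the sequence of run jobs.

[29, 32, 44, 47, 53, 42, 56, 33, 52, 49, 43, 58, 62]

insert 32 → {32}
insert 66 → {32, 66}
insert 56 → {32, 56, 66}
insert 77 → {32, 56, 66, 77}
insert 29 → {29, 32, 56, 66, 77}
insert 53 → {29, 32, 53, 56, 66, 77}
dispatch next → 29; now {32, 53, 56, 66, 77}
insert 47 → {32, 47, 53, 56, 66, 77}
insert 44 → {32, 44, 47, 53, 56, 66, 77}
dispatch next → 32; now {44, 47, 53, 56, 66, 77}
dispatch next → 44; now {47, 53, 56, 66, 77}
dispatch next → 47; now {53, 56, 66, 77}
dispatch next → 53; now {56, 66, 77}
insert 42 → {42, 56, 66, 77}
dispatch next → 42; now {56, 66, 77}
dispatch next → 56; now {66, 77}
insert 33 → {33, 66, 77}
dispatch next → 33; now {66, 77}
insert 52 → {52, 66, 77}
dispatch next → 52; now {66, 77}
insert 58 → {58, 66, 77}
insert 49 → {49, 58, 66, 77}
dispatch next → 49; now {58, 66, 77}
insert 43 → {43, 58, 66, 77}
dispatch next → 43; now {58, 66, 77}
insert 62 → {58, 62, 66, 77}
dispatch next → 58; now {62, 66, 77}
dispatch next → 62; now {66, 77}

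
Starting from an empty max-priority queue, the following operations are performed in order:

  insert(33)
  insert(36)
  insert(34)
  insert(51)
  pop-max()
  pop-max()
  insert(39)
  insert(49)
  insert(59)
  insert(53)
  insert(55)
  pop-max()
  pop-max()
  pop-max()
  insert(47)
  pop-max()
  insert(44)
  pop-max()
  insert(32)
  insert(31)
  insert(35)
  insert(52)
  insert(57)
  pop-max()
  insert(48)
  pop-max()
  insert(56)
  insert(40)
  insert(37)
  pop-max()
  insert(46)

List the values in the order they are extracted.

insert 33 → {33}
insert 36 → {36, 33}
insert 34 → {36, 34, 33}
insert 51 → {51, 36, 34, 33}
pop-max → 51; now {36, 34, 33}
pop-max → 36; now {34, 33}
insert 39 → {39, 34, 33}
insert 49 → {49, 39, 34, 33}
insert 59 → {59, 49, 39, 34, 33}
insert 53 → {59, 53, 49, 39, 34, 33}
insert 55 → {59, 55, 53, 49, 39, 34, 33}
pop-max → 59; now {55, 53, 49, 39, 34, 33}
pop-max → 55; now {53, 49, 39, 34, 33}
pop-max → 53; now {49, 39, 34, 33}
insert 47 → {49, 47, 39, 34, 33}
pop-max → 49; now {47, 39, 34, 33}
insert 44 → {47, 44, 39, 34, 33}
pop-max → 47; now {44, 39, 34, 33}
insert 32 → {44, 39, 34, 33, 32}
insert 31 → {44, 39, 34, 33, 32, 31}
insert 35 → {44, 39, 35, 34, 33, 32, 31}
insert 52 → {52, 44, 39, 35, 34, 33, 32, 31}
insert 57 → {57, 52, 44, 39, 35, 34, 33, 32, 31}
pop-max → 57; now {52, 44, 39, 35, 34, 33, 32, 31}
insert 48 → {52, 48, 44, 39, 35, 34, 33, 32, 31}
pop-max → 52; now {48, 44, 39, 35, 34, 33, 32, 31}
insert 56 → {56, 48, 44, 39, 35, 34, 33, 32, 31}
insert 40 → {56, 48, 44, 40, 39, 35, 34, 33, 32, 31}
insert 37 → {56, 48, 44, 40, 39, 37, 35, 34, 33, 32, 31}
pop-max → 56; now {48, 44, 40, 39, 37, 35, 34, 33, 32, 31}
insert 46 → {48, 46, 44, 40, 39, 37, 35, 34, 33, 32, 31}

51 → 36 → 59 → 55 → 53 → 49 → 47 → 57 → 52 → 56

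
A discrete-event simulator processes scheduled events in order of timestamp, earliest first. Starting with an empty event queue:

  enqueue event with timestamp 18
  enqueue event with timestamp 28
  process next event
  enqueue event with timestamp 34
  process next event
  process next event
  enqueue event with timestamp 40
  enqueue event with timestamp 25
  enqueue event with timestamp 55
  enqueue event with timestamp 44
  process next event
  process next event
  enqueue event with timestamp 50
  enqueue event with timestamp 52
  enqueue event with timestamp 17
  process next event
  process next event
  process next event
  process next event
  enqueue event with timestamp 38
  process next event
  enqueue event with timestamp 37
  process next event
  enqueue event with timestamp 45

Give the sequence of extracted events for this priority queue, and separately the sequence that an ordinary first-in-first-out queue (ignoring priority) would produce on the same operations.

priority queue: 18, 28, 34, 25, 40, 17, 44, 50, 52, 38, 37; FIFO queue: 18, 28, 34, 40, 25, 55, 44, 50, 52, 17, 38

insert 18 → {18}
insert 28 → {18, 28}
process next event → 18; now {28}
insert 34 → {28, 34}
process next event → 28; now {34}
process next event → 34; now {}
insert 40 → {40}
insert 25 → {25, 40}
insert 55 → {25, 40, 55}
insert 44 → {25, 40, 44, 55}
process next event → 25; now {40, 44, 55}
process next event → 40; now {44, 55}
insert 50 → {44, 50, 55}
insert 52 → {44, 50, 52, 55}
insert 17 → {17, 44, 50, 52, 55}
process next event → 17; now {44, 50, 52, 55}
process next event → 44; now {50, 52, 55}
process next event → 50; now {52, 55}
process next event → 52; now {55}
insert 38 → {38, 55}
process next event → 38; now {55}
insert 37 → {37, 55}
process next event → 37; now {55}
insert 45 → {45, 55}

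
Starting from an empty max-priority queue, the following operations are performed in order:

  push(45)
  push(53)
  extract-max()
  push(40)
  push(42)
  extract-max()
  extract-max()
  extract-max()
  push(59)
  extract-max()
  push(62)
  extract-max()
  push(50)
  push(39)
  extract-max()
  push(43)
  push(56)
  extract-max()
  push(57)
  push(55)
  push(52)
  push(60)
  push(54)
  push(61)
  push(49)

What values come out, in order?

53 → 45 → 42 → 40 → 59 → 62 → 50 → 56

insert 45 → {45}
insert 53 → {53, 45}
extract-max → 53; now {45}
insert 40 → {45, 40}
insert 42 → {45, 42, 40}
extract-max → 45; now {42, 40}
extract-max → 42; now {40}
extract-max → 40; now {}
insert 59 → {59}
extract-max → 59; now {}
insert 62 → {62}
extract-max → 62; now {}
insert 50 → {50}
insert 39 → {50, 39}
extract-max → 50; now {39}
insert 43 → {43, 39}
insert 56 → {56, 43, 39}
extract-max → 56; now {43, 39}
insert 57 → {57, 43, 39}
insert 55 → {57, 55, 43, 39}
insert 52 → {57, 55, 52, 43, 39}
insert 60 → {60, 57, 55, 52, 43, 39}
insert 54 → {60, 57, 55, 54, 52, 43, 39}
insert 61 → {61, 60, 57, 55, 54, 52, 43, 39}
insert 49 → {61, 60, 57, 55, 54, 52, 49, 43, 39}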